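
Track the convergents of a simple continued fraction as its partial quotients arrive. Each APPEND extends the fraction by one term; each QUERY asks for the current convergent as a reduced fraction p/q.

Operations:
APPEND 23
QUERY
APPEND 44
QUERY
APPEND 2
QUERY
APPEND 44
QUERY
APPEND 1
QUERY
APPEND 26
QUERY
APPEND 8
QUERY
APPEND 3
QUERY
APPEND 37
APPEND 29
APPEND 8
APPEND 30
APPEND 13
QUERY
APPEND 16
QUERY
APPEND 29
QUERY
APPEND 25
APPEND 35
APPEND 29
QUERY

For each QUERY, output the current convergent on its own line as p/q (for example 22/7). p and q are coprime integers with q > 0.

23/1
1013/44
2049/89
91169/3960
93218/4049
2514837/109234
20211914/877921
63150579/2742997
215796895637399/9373314492377
3469307811730326/150692219617699
100825723435816853/4379447683405648
2567422137986104766153/111518078436453805176

APPEND 23: p_0 = 23·1 + 0 = 23, q_0 = 23·0 + 1 = 1 → 23/1
APPEND 44: p_1 = 44·23 + 1 = 1013, q_1 = 44·1 + 0 = 44 → 1013/44
APPEND 2: p_2 = 2·1013 + 23 = 2049, q_2 = 2·44 + 1 = 89 → 2049/89
APPEND 44: p_3 = 44·2049 + 1013 = 91169, q_3 = 44·89 + 44 = 3960 → 91169/3960
APPEND 1: p_4 = 1·91169 + 2049 = 93218, q_4 = 1·3960 + 89 = 4049 → 93218/4049
APPEND 26: p_5 = 26·93218 + 91169 = 2514837, q_5 = 26·4049 + 3960 = 109234 → 2514837/109234
APPEND 8: p_6 = 8·2514837 + 93218 = 20211914, q_6 = 8·109234 + 4049 = 877921 → 20211914/877921
APPEND 3: p_7 = 3·20211914 + 2514837 = 63150579, q_7 = 3·877921 + 109234 = 2742997 → 63150579/2742997
APPEND 37: p_8 = 37·63150579 + 20211914 = 2356783337, q_8 = 37·2742997 + 877921 = 102368810 → 2356783337/102368810
APPEND 29: p_9 = 29·2356783337 + 63150579 = 68409867352, q_9 = 29·102368810 + 2742997 = 2971438487 → 68409867352/2971438487
APPEND 8: p_10 = 8·68409867352 + 2356783337 = 549635722153, q_10 = 8·2971438487 + 102368810 = 23873876706 → 549635722153/23873876706
APPEND 30: p_11 = 30·549635722153 + 68409867352 = 16557481531942, q_11 = 30·23873876706 + 2971438487 = 719187739667 → 16557481531942/719187739667
APPEND 13: p_12 = 13·16557481531942 + 549635722153 = 215796895637399, q_12 = 13·719187739667 + 23873876706 = 9373314492377 → 215796895637399/9373314492377
APPEND 16: p_13 = 16·215796895637399 + 16557481531942 = 3469307811730326, q_13 = 16·9373314492377 + 719187739667 = 150692219617699 → 3469307811730326/150692219617699
APPEND 29: p_14 = 29·3469307811730326 + 215796895637399 = 100825723435816853, q_14 = 29·150692219617699 + 9373314492377 = 4379447683405648 → 100825723435816853/4379447683405648
APPEND 25: p_15 = 25·100825723435816853 + 3469307811730326 = 2524112393707151651, q_15 = 25·4379447683405648 + 150692219617699 = 109636884304758899 → 2524112393707151651/109636884304758899
APPEND 35: p_16 = 35·2524112393707151651 + 100825723435816853 = 88444759503186124638, q_16 = 35·109636884304758899 + 4379447683405648 = 3841670398349967113 → 88444759503186124638/3841670398349967113
APPEND 29: p_17 = 29·88444759503186124638 + 2524112393707151651 = 2567422137986104766153, q_17 = 29·3841670398349967113 + 109636884304758899 = 111518078436453805176 → 2567422137986104766153/111518078436453805176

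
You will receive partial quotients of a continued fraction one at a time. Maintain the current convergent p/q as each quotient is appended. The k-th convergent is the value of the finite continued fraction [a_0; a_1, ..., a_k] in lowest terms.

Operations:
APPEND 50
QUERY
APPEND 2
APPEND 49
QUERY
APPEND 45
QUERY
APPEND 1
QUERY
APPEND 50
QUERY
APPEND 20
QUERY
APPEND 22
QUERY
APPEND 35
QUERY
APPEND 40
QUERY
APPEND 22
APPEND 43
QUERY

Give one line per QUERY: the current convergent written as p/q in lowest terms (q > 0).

50/1
4999/99
225056/4457
230055/4556
11727806/232257
234786175/4649696
5177023656/102525569
181430614135/3593044611
7262401589056/143824310009
6885295821243837/136356122496796

APPEND 50: p_0 = 50·1 + 0 = 50, q_0 = 50·0 + 1 = 1 → 50/1
APPEND 2: p_1 = 2·50 + 1 = 101, q_1 = 2·1 + 0 = 2 → 101/2
APPEND 49: p_2 = 49·101 + 50 = 4999, q_2 = 49·2 + 1 = 99 → 4999/99
APPEND 45: p_3 = 45·4999 + 101 = 225056, q_3 = 45·99 + 2 = 4457 → 225056/4457
APPEND 1: p_4 = 1·225056 + 4999 = 230055, q_4 = 1·4457 + 99 = 4556 → 230055/4556
APPEND 50: p_5 = 50·230055 + 225056 = 11727806, q_5 = 50·4556 + 4457 = 232257 → 11727806/232257
APPEND 20: p_6 = 20·11727806 + 230055 = 234786175, q_6 = 20·232257 + 4556 = 4649696 → 234786175/4649696
APPEND 22: p_7 = 22·234786175 + 11727806 = 5177023656, q_7 = 22·4649696 + 232257 = 102525569 → 5177023656/102525569
APPEND 35: p_8 = 35·5177023656 + 234786175 = 181430614135, q_8 = 35·102525569 + 4649696 = 3593044611 → 181430614135/3593044611
APPEND 40: p_9 = 40·181430614135 + 5177023656 = 7262401589056, q_9 = 40·3593044611 + 102525569 = 143824310009 → 7262401589056/143824310009
APPEND 22: p_10 = 22·7262401589056 + 181430614135 = 159954265573367, q_10 = 22·143824310009 + 3593044611 = 3167727864809 → 159954265573367/3167727864809
APPEND 43: p_11 = 43·159954265573367 + 7262401589056 = 6885295821243837, q_11 = 43·3167727864809 + 143824310009 = 136356122496796 → 6885295821243837/136356122496796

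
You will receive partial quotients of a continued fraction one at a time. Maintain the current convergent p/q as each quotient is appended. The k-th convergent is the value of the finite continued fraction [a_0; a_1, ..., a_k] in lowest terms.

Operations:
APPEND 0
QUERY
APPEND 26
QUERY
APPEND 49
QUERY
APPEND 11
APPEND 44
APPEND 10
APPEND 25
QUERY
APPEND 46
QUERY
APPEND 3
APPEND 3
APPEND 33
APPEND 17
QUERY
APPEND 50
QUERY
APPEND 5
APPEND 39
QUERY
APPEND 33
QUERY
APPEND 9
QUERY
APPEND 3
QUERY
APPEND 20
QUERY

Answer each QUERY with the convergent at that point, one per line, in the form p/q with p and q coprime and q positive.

0/1
1/26
49/1275
5989559/155850544
275758344/7175334265
1574025787801/40956734093247
78793715874502/2050241676026995
15504955317126631/403444681130927653
512059068070339134/13323966642434840771
4624036567950178837/120319144463044494592
14384168771920875645/374281400031568324547
292307412006367691737/7605947145094410985532

APPEND 0: p_0 = 0·1 + 0 = 0, q_0 = 0·0 + 1 = 1 → 0/1
APPEND 26: p_1 = 26·0 + 1 = 1, q_1 = 26·1 + 0 = 26 → 1/26
APPEND 49: p_2 = 49·1 + 0 = 49, q_2 = 49·26 + 1 = 1275 → 49/1275
APPEND 11: p_3 = 11·49 + 1 = 540, q_3 = 11·1275 + 26 = 14051 → 540/14051
APPEND 44: p_4 = 44·540 + 49 = 23809, q_4 = 44·14051 + 1275 = 619519 → 23809/619519
APPEND 10: p_5 = 10·23809 + 540 = 238630, q_5 = 10·619519 + 14051 = 6209241 → 238630/6209241
APPEND 25: p_6 = 25·238630 + 23809 = 5989559, q_6 = 25·6209241 + 619519 = 155850544 → 5989559/155850544
APPEND 46: p_7 = 46·5989559 + 238630 = 275758344, q_7 = 46·155850544 + 6209241 = 7175334265 → 275758344/7175334265
APPEND 3: p_8 = 3·275758344 + 5989559 = 833264591, q_8 = 3·7175334265 + 155850544 = 21681853339 → 833264591/21681853339
APPEND 3: p_9 = 3·833264591 + 275758344 = 2775552117, q_9 = 3·21681853339 + 7175334265 = 72220894282 → 2775552117/72220894282
APPEND 33: p_10 = 33·2775552117 + 833264591 = 92426484452, q_10 = 33·72220894282 + 21681853339 = 2404971364645 → 92426484452/2404971364645
APPEND 17: p_11 = 17·92426484452 + 2775552117 = 1574025787801, q_11 = 17·2404971364645 + 72220894282 = 40956734093247 → 1574025787801/40956734093247
APPEND 50: p_12 = 50·1574025787801 + 92426484452 = 78793715874502, q_12 = 50·40956734093247 + 2404971364645 = 2050241676026995 → 78793715874502/2050241676026995
APPEND 5: p_13 = 5·78793715874502 + 1574025787801 = 395542605160311, q_13 = 5·2050241676026995 + 40956734093247 = 10292165114228222 → 395542605160311/10292165114228222
APPEND 39: p_14 = 39·395542605160311 + 78793715874502 = 15504955317126631, q_14 = 39·10292165114228222 + 2050241676026995 = 403444681130927653 → 15504955317126631/403444681130927653
APPEND 33: p_15 = 33·15504955317126631 + 395542605160311 = 512059068070339134, q_15 = 33·403444681130927653 + 10292165114228222 = 13323966642434840771 → 512059068070339134/13323966642434840771
APPEND 9: p_16 = 9·512059068070339134 + 15504955317126631 = 4624036567950178837, q_16 = 9·13323966642434840771 + 403444681130927653 = 120319144463044494592 → 4624036567950178837/120319144463044494592
APPEND 3: p_17 = 3·4624036567950178837 + 512059068070339134 = 14384168771920875645, q_17 = 3·120319144463044494592 + 13323966642434840771 = 374281400031568324547 → 14384168771920875645/374281400031568324547
APPEND 20: p_18 = 20·14384168771920875645 + 4624036567950178837 = 292307412006367691737, q_18 = 20·374281400031568324547 + 120319144463044494592 = 7605947145094410985532 → 292307412006367691737/7605947145094410985532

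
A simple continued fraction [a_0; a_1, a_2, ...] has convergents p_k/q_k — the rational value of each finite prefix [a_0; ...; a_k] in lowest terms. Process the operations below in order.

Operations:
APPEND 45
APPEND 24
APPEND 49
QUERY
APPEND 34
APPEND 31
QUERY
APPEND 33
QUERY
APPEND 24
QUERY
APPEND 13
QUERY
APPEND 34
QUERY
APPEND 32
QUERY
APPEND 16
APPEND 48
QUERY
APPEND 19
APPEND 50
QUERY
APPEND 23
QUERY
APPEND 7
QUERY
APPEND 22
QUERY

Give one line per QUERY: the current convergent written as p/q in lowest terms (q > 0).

APPEND 45: p_0 = 45·1 + 0 = 45, q_0 = 45·0 + 1 = 1 → 45/1
APPEND 24: p_1 = 24·45 + 1 = 1081, q_1 = 24·1 + 0 = 24 → 1081/24
APPEND 49: p_2 = 49·1081 + 45 = 53014, q_2 = 49·24 + 1 = 1177 → 53014/1177
APPEND 34: p_3 = 34·53014 + 1081 = 1803557, q_3 = 34·1177 + 24 = 40042 → 1803557/40042
APPEND 31: p_4 = 31·1803557 + 53014 = 55963281, q_4 = 31·40042 + 1177 = 1242479 → 55963281/1242479
APPEND 33: p_5 = 33·55963281 + 1803557 = 1848591830, q_5 = 33·1242479 + 40042 = 41041849 → 1848591830/41041849
APPEND 24: p_6 = 24·1848591830 + 55963281 = 44422167201, q_6 = 24·41041849 + 1242479 = 986246855 → 44422167201/986246855
APPEND 13: p_7 = 13·44422167201 + 1848591830 = 579336765443, q_7 = 13·986246855 + 41041849 = 12862250964 → 579336765443/12862250964
APPEND 34: p_8 = 34·579336765443 + 44422167201 = 19741872192263, q_8 = 34·12862250964 + 986246855 = 438302779631 → 19741872192263/438302779631
APPEND 32: p_9 = 32·19741872192263 + 579336765443 = 632319246917859, q_9 = 32·438302779631 + 12862250964 = 14038551199156 → 632319246917859/14038551199156
APPEND 16: p_10 = 16·632319246917859 + 19741872192263 = 10136849822878007, q_10 = 16·14038551199156 + 438302779631 = 225055121966127 → 10136849822878007/225055121966127
APPEND 48: p_11 = 48·10136849822878007 + 632319246917859 = 487201110745062195, q_11 = 48·225055121966127 + 14038551199156 = 10816684405573252 → 487201110745062195/10816684405573252
APPEND 19: p_12 = 19·487201110745062195 + 10136849822878007 = 9266957953979059712, q_12 = 19·10816684405573252 + 225055121966127 = 205742058827857915 → 9266957953979059712/205742058827857915
APPEND 50: p_13 = 50·9266957953979059712 + 487201110745062195 = 463835098809698047795, q_13 = 50·205742058827857915 + 10816684405573252 = 10297919625798469002 → 463835098809698047795/10297919625798469002
APPEND 23: p_14 = 23·463835098809698047795 + 9266957953979059712 = 10677474230577034158997, q_14 = 23·10297919625798469002 + 205742058827857915 = 237057893452192644961 → 10677474230577034158997/237057893452192644961
APPEND 7: p_15 = 7·10677474230577034158997 + 463835098809698047795 = 75206154712848937160774, q_15 = 7·237057893452192644961 + 10297919625798469002 = 1669703173791146983729 → 75206154712848937160774/1669703173791146983729
APPEND 22: p_16 = 22·75206154712848937160774 + 10677474230577034158997 = 1665212877913253651696025, q_16 = 22·1669703173791146983729 + 237057893452192644961 = 36970527716857426286999 → 1665212877913253651696025/36970527716857426286999

53014/1177
55963281/1242479
1848591830/41041849
44422167201/986246855
579336765443/12862250964
19741872192263/438302779631
632319246917859/14038551199156
487201110745062195/10816684405573252
463835098809698047795/10297919625798469002
10677474230577034158997/237057893452192644961
75206154712848937160774/1669703173791146983729
1665212877913253651696025/36970527716857426286999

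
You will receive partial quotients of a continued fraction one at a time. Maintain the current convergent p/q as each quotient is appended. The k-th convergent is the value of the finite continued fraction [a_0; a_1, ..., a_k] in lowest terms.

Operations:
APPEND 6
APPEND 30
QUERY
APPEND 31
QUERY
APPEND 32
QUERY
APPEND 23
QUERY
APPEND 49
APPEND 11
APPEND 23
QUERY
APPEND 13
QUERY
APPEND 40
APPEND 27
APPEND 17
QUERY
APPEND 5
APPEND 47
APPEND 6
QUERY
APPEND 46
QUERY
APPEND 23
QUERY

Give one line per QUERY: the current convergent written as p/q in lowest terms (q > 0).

181/30
5617/931
179925/29822
4143892/686837
51715890298/8571745341
674546254729/111803909455
12446907682881073/2063035603289595
17893810192377231618/2965842476372867041
826087076361541392121/136921321614300746220
19017896566507829250401/3152156239605290030101

APPEND 6: p_0 = 6·1 + 0 = 6, q_0 = 6·0 + 1 = 1 → 6/1
APPEND 30: p_1 = 30·6 + 1 = 181, q_1 = 30·1 + 0 = 30 → 181/30
APPEND 31: p_2 = 31·181 + 6 = 5617, q_2 = 31·30 + 1 = 931 → 5617/931
APPEND 32: p_3 = 32·5617 + 181 = 179925, q_3 = 32·931 + 30 = 29822 → 179925/29822
APPEND 23: p_4 = 23·179925 + 5617 = 4143892, q_4 = 23·29822 + 931 = 686837 → 4143892/686837
APPEND 49: p_5 = 49·4143892 + 179925 = 203230633, q_5 = 49·686837 + 29822 = 33684835 → 203230633/33684835
APPEND 11: p_6 = 11·203230633 + 4143892 = 2239680855, q_6 = 11·33684835 + 686837 = 371220022 → 2239680855/371220022
APPEND 23: p_7 = 23·2239680855 + 203230633 = 51715890298, q_7 = 23·371220022 + 33684835 = 8571745341 → 51715890298/8571745341
APPEND 13: p_8 = 13·51715890298 + 2239680855 = 674546254729, q_8 = 13·8571745341 + 371220022 = 111803909455 → 674546254729/111803909455
APPEND 40: p_9 = 40·674546254729 + 51715890298 = 27033566079458, q_9 = 40·111803909455 + 8571745341 = 4480728123541 → 27033566079458/4480728123541
APPEND 27: p_10 = 27·27033566079458 + 674546254729 = 730580830400095, q_10 = 27·4480728123541 + 111803909455 = 121091463245062 → 730580830400095/121091463245062
APPEND 17: p_11 = 17·730580830400095 + 27033566079458 = 12446907682881073, q_11 = 17·121091463245062 + 4480728123541 = 2063035603289595 → 12446907682881073/2063035603289595
APPEND 5: p_12 = 5·12446907682881073 + 730580830400095 = 62965119244805460, q_12 = 5·2063035603289595 + 121091463245062 = 10436269479693037 → 62965119244805460/10436269479693037
APPEND 47: p_13 = 47·62965119244805460 + 12446907682881073 = 2971807512188737693, q_13 = 47·10436269479693037 + 2063035603289595 = 492567701148862334 → 2971807512188737693/492567701148862334
APPEND 6: p_14 = 6·2971807512188737693 + 62965119244805460 = 17893810192377231618, q_14 = 6·492567701148862334 + 10436269479693037 = 2965842476372867041 → 17893810192377231618/2965842476372867041
APPEND 46: p_15 = 46·17893810192377231618 + 2971807512188737693 = 826087076361541392121, q_15 = 46·2965842476372867041 + 492567701148862334 = 136921321614300746220 → 826087076361541392121/136921321614300746220
APPEND 23: p_16 = 23·826087076361541392121 + 17893810192377231618 = 19017896566507829250401, q_16 = 23·136921321614300746220 + 2965842476372867041 = 3152156239605290030101 → 19017896566507829250401/3152156239605290030101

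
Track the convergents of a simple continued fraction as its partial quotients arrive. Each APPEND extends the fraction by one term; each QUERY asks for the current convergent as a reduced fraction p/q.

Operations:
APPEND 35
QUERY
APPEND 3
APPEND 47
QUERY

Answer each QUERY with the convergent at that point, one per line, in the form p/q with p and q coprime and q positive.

APPEND 35: p_0 = 35·1 + 0 = 35, q_0 = 35·0 + 1 = 1 → 35/1
APPEND 3: p_1 = 3·35 + 1 = 106, q_1 = 3·1 + 0 = 3 → 106/3
APPEND 47: p_2 = 47·106 + 35 = 5017, q_2 = 47·3 + 1 = 142 → 5017/142

35/1
5017/142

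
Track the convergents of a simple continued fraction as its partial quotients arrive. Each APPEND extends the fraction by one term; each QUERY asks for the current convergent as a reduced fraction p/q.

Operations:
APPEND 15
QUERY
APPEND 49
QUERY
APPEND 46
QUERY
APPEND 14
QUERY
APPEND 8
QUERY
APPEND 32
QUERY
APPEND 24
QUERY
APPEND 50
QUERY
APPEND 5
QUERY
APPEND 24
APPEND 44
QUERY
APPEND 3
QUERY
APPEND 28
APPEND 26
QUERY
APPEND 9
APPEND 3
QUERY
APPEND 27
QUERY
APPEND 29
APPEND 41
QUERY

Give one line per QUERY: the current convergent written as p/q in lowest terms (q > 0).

15/1
736/49
33871/2255
474930/31619
3833311/255207
123140882/8198243
2959214479/197013039
148083864832/9858850193
743378538639/49491264004
792266805394031/52746055460720
2394789584974261/159435815568449
1766400544386481075/117600106991378041
49662754368375490117/3306353842432717024
1356859819220801236173/90334471657497139309
1616699357801856866140667/107633581779961337175694

APPEND 15: p_0 = 15·1 + 0 = 15, q_0 = 15·0 + 1 = 1 → 15/1
APPEND 49: p_1 = 49·15 + 1 = 736, q_1 = 49·1 + 0 = 49 → 736/49
APPEND 46: p_2 = 46·736 + 15 = 33871, q_2 = 46·49 + 1 = 2255 → 33871/2255
APPEND 14: p_3 = 14·33871 + 736 = 474930, q_3 = 14·2255 + 49 = 31619 → 474930/31619
APPEND 8: p_4 = 8·474930 + 33871 = 3833311, q_4 = 8·31619 + 2255 = 255207 → 3833311/255207
APPEND 32: p_5 = 32·3833311 + 474930 = 123140882, q_5 = 32·255207 + 31619 = 8198243 → 123140882/8198243
APPEND 24: p_6 = 24·123140882 + 3833311 = 2959214479, q_6 = 24·8198243 + 255207 = 197013039 → 2959214479/197013039
APPEND 50: p_7 = 50·2959214479 + 123140882 = 148083864832, q_7 = 50·197013039 + 8198243 = 9858850193 → 148083864832/9858850193
APPEND 5: p_8 = 5·148083864832 + 2959214479 = 743378538639, q_8 = 5·9858850193 + 197013039 = 49491264004 → 743378538639/49491264004
APPEND 24: p_9 = 24·743378538639 + 148083864832 = 17989168792168, q_9 = 24·49491264004 + 9858850193 = 1197649186289 → 17989168792168/1197649186289
APPEND 44: p_10 = 44·17989168792168 + 743378538639 = 792266805394031, q_10 = 44·1197649186289 + 49491264004 = 52746055460720 → 792266805394031/52746055460720
APPEND 3: p_11 = 3·792266805394031 + 17989168792168 = 2394789584974261, q_11 = 3·52746055460720 + 1197649186289 = 159435815568449 → 2394789584974261/159435815568449
APPEND 28: p_12 = 28·2394789584974261 + 792266805394031 = 67846375184673339, q_12 = 28·159435815568449 + 52746055460720 = 4516948891377292 → 67846375184673339/4516948891377292
APPEND 26: p_13 = 26·67846375184673339 + 2394789584974261 = 1766400544386481075, q_13 = 26·4516948891377292 + 159435815568449 = 117600106991378041 → 1766400544386481075/117600106991378041
APPEND 9: p_14 = 9·1766400544386481075 + 67846375184673339 = 15965451274663003014, q_14 = 9·117600106991378041 + 4516948891377292 = 1062917911813779661 → 15965451274663003014/1062917911813779661
APPEND 3: p_15 = 3·15965451274663003014 + 1766400544386481075 = 49662754368375490117, q_15 = 3·1062917911813779661 + 117600106991378041 = 3306353842432717024 → 49662754368375490117/3306353842432717024
APPEND 27: p_16 = 27·49662754368375490117 + 15965451274663003014 = 1356859819220801236173, q_16 = 27·3306353842432717024 + 1062917911813779661 = 90334471657497139309 → 1356859819220801236173/90334471657497139309
APPEND 29: p_17 = 29·1356859819220801236173 + 49662754368375490117 = 39398597511771611339134, q_17 = 29·90334471657497139309 + 3306353842432717024 = 2623006031909849756985 → 39398597511771611339134/2623006031909849756985
APPEND 41: p_18 = 41·39398597511771611339134 + 1356859819220801236173 = 1616699357801856866140667, q_18 = 41·2623006031909849756985 + 90334471657497139309 = 107633581779961337175694 → 1616699357801856866140667/107633581779961337175694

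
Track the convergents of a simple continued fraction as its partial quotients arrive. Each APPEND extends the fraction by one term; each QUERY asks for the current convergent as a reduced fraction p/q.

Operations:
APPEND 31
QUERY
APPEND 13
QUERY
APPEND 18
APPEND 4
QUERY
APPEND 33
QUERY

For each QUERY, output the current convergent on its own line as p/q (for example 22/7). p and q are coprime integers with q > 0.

APPEND 31: p_0 = 31·1 + 0 = 31, q_0 = 31·0 + 1 = 1 → 31/1
APPEND 13: p_1 = 13·31 + 1 = 404, q_1 = 13·1 + 0 = 13 → 404/13
APPEND 18: p_2 = 18·404 + 31 = 7303, q_2 = 18·13 + 1 = 235 → 7303/235
APPEND 4: p_3 = 4·7303 + 404 = 29616, q_3 = 4·235 + 13 = 953 → 29616/953
APPEND 33: p_4 = 33·29616 + 7303 = 984631, q_4 = 33·953 + 235 = 31684 → 984631/31684

31/1
404/13
29616/953
984631/31684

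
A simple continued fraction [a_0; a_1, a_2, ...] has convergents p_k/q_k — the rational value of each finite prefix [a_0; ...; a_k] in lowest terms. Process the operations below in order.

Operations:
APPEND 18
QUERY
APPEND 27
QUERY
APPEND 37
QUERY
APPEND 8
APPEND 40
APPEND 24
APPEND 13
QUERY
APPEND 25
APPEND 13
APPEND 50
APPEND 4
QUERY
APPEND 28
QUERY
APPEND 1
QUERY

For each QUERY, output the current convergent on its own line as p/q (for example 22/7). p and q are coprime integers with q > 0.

APPEND 18: p_0 = 18·1 + 0 = 18, q_0 = 18·0 + 1 = 1 → 18/1
APPEND 27: p_1 = 27·18 + 1 = 487, q_1 = 27·1 + 0 = 27 → 487/27
APPEND 37: p_2 = 37·487 + 18 = 18037, q_2 = 37·27 + 1 = 1000 → 18037/1000
APPEND 8: p_3 = 8·18037 + 487 = 144783, q_3 = 8·1000 + 27 = 8027 → 144783/8027
APPEND 40: p_4 = 40·144783 + 18037 = 5809357, q_4 = 40·8027 + 1000 = 322080 → 5809357/322080
APPEND 24: p_5 = 24·5809357 + 144783 = 139569351, q_5 = 24·322080 + 8027 = 7737947 → 139569351/7737947
APPEND 13: p_6 = 13·139569351 + 5809357 = 1820210920, q_6 = 13·7737947 + 322080 = 100915391 → 1820210920/100915391
APPEND 25: p_7 = 25·1820210920 + 139569351 = 45644842351, q_7 = 25·100915391 + 7737947 = 2530622722 → 45644842351/2530622722
APPEND 13: p_8 = 13·45644842351 + 1820210920 = 595203161483, q_8 = 13·2530622722 + 100915391 = 32999010777 → 595203161483/32999010777
APPEND 50: p_9 = 50·595203161483 + 45644842351 = 29805802916501, q_9 = 50·32999010777 + 2530622722 = 1652481161572 → 29805802916501/1652481161572
APPEND 4: p_10 = 4·29805802916501 + 595203161483 = 119818414827487, q_10 = 4·1652481161572 + 32999010777 = 6642923657065 → 119818414827487/6642923657065
APPEND 28: p_11 = 28·119818414827487 + 29805802916501 = 3384721418086137, q_11 = 28·6642923657065 + 1652481161572 = 187654343559392 → 3384721418086137/187654343559392
APPEND 1: p_12 = 1·3384721418086137 + 119818414827487 = 3504539832913624, q_12 = 1·187654343559392 + 6642923657065 = 194297267216457 → 3504539832913624/194297267216457

18/1
487/27
18037/1000
1820210920/100915391
119818414827487/6642923657065
3384721418086137/187654343559392
3504539832913624/194297267216457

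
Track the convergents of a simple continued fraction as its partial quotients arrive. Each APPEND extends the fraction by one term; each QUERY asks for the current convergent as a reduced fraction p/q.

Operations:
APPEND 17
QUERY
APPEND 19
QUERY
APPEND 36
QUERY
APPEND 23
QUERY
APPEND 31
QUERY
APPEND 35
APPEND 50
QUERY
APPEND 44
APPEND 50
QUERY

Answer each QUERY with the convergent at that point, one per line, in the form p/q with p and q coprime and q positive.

17/1
324/19
11681/685
268987/15774
8350278/489679
14634786128/858216629
32225790703578/1889792527379

APPEND 17: p_0 = 17·1 + 0 = 17, q_0 = 17·0 + 1 = 1 → 17/1
APPEND 19: p_1 = 19·17 + 1 = 324, q_1 = 19·1 + 0 = 19 → 324/19
APPEND 36: p_2 = 36·324 + 17 = 11681, q_2 = 36·19 + 1 = 685 → 11681/685
APPEND 23: p_3 = 23·11681 + 324 = 268987, q_3 = 23·685 + 19 = 15774 → 268987/15774
APPEND 31: p_4 = 31·268987 + 11681 = 8350278, q_4 = 31·15774 + 685 = 489679 → 8350278/489679
APPEND 35: p_5 = 35·8350278 + 268987 = 292528717, q_5 = 35·489679 + 15774 = 17154539 → 292528717/17154539
APPEND 50: p_6 = 50·292528717 + 8350278 = 14634786128, q_6 = 50·17154539 + 489679 = 858216629 → 14634786128/858216629
APPEND 44: p_7 = 44·14634786128 + 292528717 = 644223118349, q_7 = 44·858216629 + 17154539 = 37778686215 → 644223118349/37778686215
APPEND 50: p_8 = 50·644223118349 + 14634786128 = 32225790703578, q_8 = 50·37778686215 + 858216629 = 1889792527379 → 32225790703578/1889792527379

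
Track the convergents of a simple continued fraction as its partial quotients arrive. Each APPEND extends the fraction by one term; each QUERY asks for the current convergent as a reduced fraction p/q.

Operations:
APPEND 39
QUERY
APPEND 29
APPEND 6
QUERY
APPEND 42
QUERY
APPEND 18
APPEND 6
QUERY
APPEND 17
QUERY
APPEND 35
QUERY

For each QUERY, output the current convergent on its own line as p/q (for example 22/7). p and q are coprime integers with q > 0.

APPEND 39: p_0 = 39·1 + 0 = 39, q_0 = 39·0 + 1 = 1 → 39/1
APPEND 29: p_1 = 29·39 + 1 = 1132, q_1 = 29·1 + 0 = 29 → 1132/29
APPEND 6: p_2 = 6·1132 + 39 = 6831, q_2 = 6·29 + 1 = 175 → 6831/175
APPEND 42: p_3 = 42·6831 + 1132 = 288034, q_3 = 42·175 + 29 = 7379 → 288034/7379
APPEND 18: p_4 = 18·288034 + 6831 = 5191443, q_4 = 18·7379 + 175 = 132997 → 5191443/132997
APPEND 6: p_5 = 6·5191443 + 288034 = 31436692, q_5 = 6·132997 + 7379 = 805361 → 31436692/805361
APPEND 17: p_6 = 17·31436692 + 5191443 = 539615207, q_6 = 17·805361 + 132997 = 13824134 → 539615207/13824134
APPEND 35: p_7 = 35·539615207 + 31436692 = 18917968937, q_7 = 35·13824134 + 805361 = 484650051 → 18917968937/484650051

39/1
6831/175
288034/7379
31436692/805361
539615207/13824134
18917968937/484650051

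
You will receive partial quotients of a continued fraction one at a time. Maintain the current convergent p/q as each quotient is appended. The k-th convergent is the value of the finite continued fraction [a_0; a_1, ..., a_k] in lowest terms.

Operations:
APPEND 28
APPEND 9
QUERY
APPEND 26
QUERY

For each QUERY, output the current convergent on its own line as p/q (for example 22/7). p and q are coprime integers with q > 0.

APPEND 28: p_0 = 28·1 + 0 = 28, q_0 = 28·0 + 1 = 1 → 28/1
APPEND 9: p_1 = 9·28 + 1 = 253, q_1 = 9·1 + 0 = 9 → 253/9
APPEND 26: p_2 = 26·253 + 28 = 6606, q_2 = 26·9 + 1 = 235 → 6606/235

253/9
6606/235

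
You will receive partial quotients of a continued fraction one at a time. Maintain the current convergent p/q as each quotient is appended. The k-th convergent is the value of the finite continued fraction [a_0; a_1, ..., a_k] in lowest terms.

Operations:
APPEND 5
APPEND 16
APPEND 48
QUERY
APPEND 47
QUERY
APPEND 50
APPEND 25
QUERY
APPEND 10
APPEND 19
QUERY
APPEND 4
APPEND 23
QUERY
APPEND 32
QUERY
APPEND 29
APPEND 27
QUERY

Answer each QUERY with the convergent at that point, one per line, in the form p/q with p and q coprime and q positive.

3893/769
183052/36159
229095377/45254134
43931190374/8677905255
4138503240831/817495240072
132610128578351/26195013653383
104078080392929621/20558963075734216

APPEND 5: p_0 = 5·1 + 0 = 5, q_0 = 5·0 + 1 = 1 → 5/1
APPEND 16: p_1 = 16·5 + 1 = 81, q_1 = 16·1 + 0 = 16 → 81/16
APPEND 48: p_2 = 48·81 + 5 = 3893, q_2 = 48·16 + 1 = 769 → 3893/769
APPEND 47: p_3 = 47·3893 + 81 = 183052, q_3 = 47·769 + 16 = 36159 → 183052/36159
APPEND 50: p_4 = 50·183052 + 3893 = 9156493, q_4 = 50·36159 + 769 = 1808719 → 9156493/1808719
APPEND 25: p_5 = 25·9156493 + 183052 = 229095377, q_5 = 25·1808719 + 36159 = 45254134 → 229095377/45254134
APPEND 10: p_6 = 10·229095377 + 9156493 = 2300110263, q_6 = 10·45254134 + 1808719 = 454350059 → 2300110263/454350059
APPEND 19: p_7 = 19·2300110263 + 229095377 = 43931190374, q_7 = 19·454350059 + 45254134 = 8677905255 → 43931190374/8677905255
APPEND 4: p_8 = 4·43931190374 + 2300110263 = 178024871759, q_8 = 4·8677905255 + 454350059 = 35165971079 → 178024871759/35165971079
APPEND 23: p_9 = 23·178024871759 + 43931190374 = 4138503240831, q_9 = 23·35165971079 + 8677905255 = 817495240072 → 4138503240831/817495240072
APPEND 32: p_10 = 32·4138503240831 + 178024871759 = 132610128578351, q_10 = 32·817495240072 + 35165971079 = 26195013653383 → 132610128578351/26195013653383
APPEND 29: p_11 = 29·132610128578351 + 4138503240831 = 3849832232013010, q_11 = 29·26195013653383 + 817495240072 = 760472891188179 → 3849832232013010/760472891188179
APPEND 27: p_12 = 27·3849832232013010 + 132610128578351 = 104078080392929621, q_12 = 27·760472891188179 + 26195013653383 = 20558963075734216 → 104078080392929621/20558963075734216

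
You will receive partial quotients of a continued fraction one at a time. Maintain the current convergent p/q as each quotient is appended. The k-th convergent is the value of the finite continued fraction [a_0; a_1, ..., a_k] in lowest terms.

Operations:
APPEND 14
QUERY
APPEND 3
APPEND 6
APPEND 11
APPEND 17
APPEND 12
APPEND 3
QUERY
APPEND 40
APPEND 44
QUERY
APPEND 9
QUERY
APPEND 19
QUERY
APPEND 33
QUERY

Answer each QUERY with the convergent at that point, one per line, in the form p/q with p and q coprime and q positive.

APPEND 14: p_0 = 14·1 + 0 = 14, q_0 = 14·0 + 1 = 1 → 14/1
APPEND 3: p_1 = 3·14 + 1 = 43, q_1 = 3·1 + 0 = 3 → 43/3
APPEND 6: p_2 = 6·43 + 14 = 272, q_2 = 6·3 + 1 = 19 → 272/19
APPEND 11: p_3 = 11·272 + 43 = 3035, q_3 = 11·19 + 3 = 212 → 3035/212
APPEND 17: p_4 = 17·3035 + 272 = 51867, q_4 = 17·212 + 19 = 3623 → 51867/3623
APPEND 12: p_5 = 12·51867 + 3035 = 625439, q_5 = 12·3623 + 212 = 43688 → 625439/43688
APPEND 3: p_6 = 3·625439 + 51867 = 1928184, q_6 = 3·43688 + 3623 = 134687 → 1928184/134687
APPEND 40: p_7 = 40·1928184 + 625439 = 77752799, q_7 = 40·134687 + 43688 = 5431168 → 77752799/5431168
APPEND 44: p_8 = 44·77752799 + 1928184 = 3423051340, q_8 = 44·5431168 + 134687 = 239106079 → 3423051340/239106079
APPEND 9: p_9 = 9·3423051340 + 77752799 = 30885214859, q_9 = 9·239106079 + 5431168 = 2157385879 → 30885214859/2157385879
APPEND 19: p_10 = 19·30885214859 + 3423051340 = 590242133661, q_10 = 19·2157385879 + 239106079 = 41229437780 → 590242133661/41229437780
APPEND 33: p_11 = 33·590242133661 + 30885214859 = 19508875625672, q_11 = 33·41229437780 + 2157385879 = 1362728832619 → 19508875625672/1362728832619

14/1
1928184/134687
3423051340/239106079
30885214859/2157385879
590242133661/41229437780
19508875625672/1362728832619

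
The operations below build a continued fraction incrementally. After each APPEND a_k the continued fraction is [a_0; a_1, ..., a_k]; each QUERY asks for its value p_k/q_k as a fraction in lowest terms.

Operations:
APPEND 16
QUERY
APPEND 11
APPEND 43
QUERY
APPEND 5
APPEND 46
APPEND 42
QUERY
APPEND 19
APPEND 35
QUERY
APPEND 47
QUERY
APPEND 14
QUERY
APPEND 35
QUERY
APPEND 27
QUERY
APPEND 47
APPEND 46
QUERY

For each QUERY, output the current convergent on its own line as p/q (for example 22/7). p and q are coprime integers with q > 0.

APPEND 16: p_0 = 16·1 + 0 = 16, q_0 = 16·0 + 1 = 1 → 16/1
APPEND 11: p_1 = 11·16 + 1 = 177, q_1 = 11·1 + 0 = 11 → 177/11
APPEND 43: p_2 = 43·177 + 16 = 7627, q_2 = 43·11 + 1 = 474 → 7627/474
APPEND 5: p_3 = 5·7627 + 177 = 38312, q_3 = 5·474 + 11 = 2381 → 38312/2381
APPEND 46: p_4 = 46·38312 + 7627 = 1769979, q_4 = 46·2381 + 474 = 110000 → 1769979/110000
APPEND 42: p_5 = 42·1769979 + 38312 = 74377430, q_5 = 42·110000 + 2381 = 4622381 → 74377430/4622381
APPEND 19: p_6 = 19·74377430 + 1769979 = 1414941149, q_6 = 19·4622381 + 110000 = 87935239 → 1414941149/87935239
APPEND 35: p_7 = 35·1414941149 + 74377430 = 49597317645, q_7 = 35·87935239 + 4622381 = 3082355746 → 49597317645/3082355746
APPEND 47: p_8 = 47·49597317645 + 1414941149 = 2332488870464, q_8 = 47·3082355746 + 87935239 = 144958655301 → 2332488870464/144958655301
APPEND 14: p_9 = 14·2332488870464 + 49597317645 = 32704441504141, q_9 = 14·144958655301 + 3082355746 = 2032503529960 → 32704441504141/2032503529960
APPEND 35: p_10 = 35·32704441504141 + 2332488870464 = 1146987941515399, q_10 = 35·2032503529960 + 144958655301 = 71282582203901 → 1146987941515399/71282582203901
APPEND 27: p_11 = 27·1146987941515399 + 32704441504141 = 31001378862419914, q_11 = 27·71282582203901 + 2032503529960 = 1926662223035287 → 31001378862419914/1926662223035287
APPEND 47: p_12 = 47·31001378862419914 + 1146987941515399 = 1458211794475251357, q_12 = 47·1926662223035287 + 71282582203901 = 90624407064862390 → 1458211794475251357/90624407064862390
APPEND 46: p_13 = 46·1458211794475251357 + 31001378862419914 = 67108743924723982336, q_13 = 46·90624407064862390 + 1926662223035287 = 4170649387206705227 → 67108743924723982336/4170649387206705227

16/1
7627/474
74377430/4622381
49597317645/3082355746
2332488870464/144958655301
32704441504141/2032503529960
1146987941515399/71282582203901
31001378862419914/1926662223035287
67108743924723982336/4170649387206705227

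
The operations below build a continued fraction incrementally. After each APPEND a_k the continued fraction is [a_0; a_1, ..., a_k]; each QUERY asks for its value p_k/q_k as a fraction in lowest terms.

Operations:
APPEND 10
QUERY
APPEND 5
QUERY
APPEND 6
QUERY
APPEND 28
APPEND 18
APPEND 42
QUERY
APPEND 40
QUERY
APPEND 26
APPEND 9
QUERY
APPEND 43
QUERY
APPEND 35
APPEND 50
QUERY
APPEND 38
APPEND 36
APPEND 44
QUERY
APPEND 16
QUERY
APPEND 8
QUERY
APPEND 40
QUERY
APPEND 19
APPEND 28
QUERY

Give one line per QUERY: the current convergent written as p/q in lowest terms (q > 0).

10/1
51/5
316/31
6749815/662163
270153098/26502265
63546726365/6233991742
2739539964058/268751365959
4800111813383808/470895341381309
289474016140963049467/28397664669320505261
4638159065435968086844/455007629282623907249
37394746539628707744219/3668458698930311763253
1500428020650584277855604/147193355586495094437369
800775187909871023913875064/78556775371171934064488761

APPEND 10: p_0 = 10·1 + 0 = 10, q_0 = 10·0 + 1 = 1 → 10/1
APPEND 5: p_1 = 5·10 + 1 = 51, q_1 = 5·1 + 0 = 5 → 51/5
APPEND 6: p_2 = 6·51 + 10 = 316, q_2 = 6·5 + 1 = 31 → 316/31
APPEND 28: p_3 = 28·316 + 51 = 8899, q_3 = 28·31 + 5 = 873 → 8899/873
APPEND 18: p_4 = 18·8899 + 316 = 160498, q_4 = 18·873 + 31 = 15745 → 160498/15745
APPEND 42: p_5 = 42·160498 + 8899 = 6749815, q_5 = 42·15745 + 873 = 662163 → 6749815/662163
APPEND 40: p_6 = 40·6749815 + 160498 = 270153098, q_6 = 40·662163 + 15745 = 26502265 → 270153098/26502265
APPEND 26: p_7 = 26·270153098 + 6749815 = 7030730363, q_7 = 26·26502265 + 662163 = 689721053 → 7030730363/689721053
APPEND 9: p_8 = 9·7030730363 + 270153098 = 63546726365, q_8 = 9·689721053 + 26502265 = 6233991742 → 63546726365/6233991742
APPEND 43: p_9 = 43·63546726365 + 7030730363 = 2739539964058, q_9 = 43·6233991742 + 689721053 = 268751365959 → 2739539964058/268751365959
APPEND 35: p_10 = 35·2739539964058 + 63546726365 = 95947445468395, q_10 = 35·268751365959 + 6233991742 = 9412531800307 → 95947445468395/9412531800307
APPEND 50: p_11 = 50·95947445468395 + 2739539964058 = 4800111813383808, q_11 = 50·9412531800307 + 268751365959 = 470895341381309 → 4800111813383808/470895341381309
APPEND 38: p_12 = 38·4800111813383808 + 95947445468395 = 182500196354053099, q_12 = 38·470895341381309 + 9412531800307 = 17903435504290049 → 182500196354053099/17903435504290049
APPEND 36: p_13 = 36·182500196354053099 + 4800111813383808 = 6574807180559295372, q_13 = 36·17903435504290049 + 470895341381309 = 644994573495823073 → 6574807180559295372/644994573495823073
APPEND 44: p_14 = 44·6574807180559295372 + 182500196354053099 = 289474016140963049467, q_14 = 44·644994573495823073 + 17903435504290049 = 28397664669320505261 → 289474016140963049467/28397664669320505261
APPEND 16: p_15 = 16·289474016140963049467 + 6574807180559295372 = 4638159065435968086844, q_15 = 16·28397664669320505261 + 644994573495823073 = 455007629282623907249 → 4638159065435968086844/455007629282623907249
APPEND 8: p_16 = 8·4638159065435968086844 + 289474016140963049467 = 37394746539628707744219, q_16 = 8·455007629282623907249 + 28397664669320505261 = 3668458698930311763253 → 37394746539628707744219/3668458698930311763253
APPEND 40: p_17 = 40·37394746539628707744219 + 4638159065435968086844 = 1500428020650584277855604, q_17 = 40·3668458698930311763253 + 455007629282623907249 = 147193355586495094437369 → 1500428020650584277855604/147193355586495094437369
APPEND 19: p_18 = 19·1500428020650584277855604 + 37394746539628707744219 = 28545527138900729987000695, q_18 = 19·147193355586495094437369 + 3668458698930311763253 = 2800342214842337106073264 → 28545527138900729987000695/2800342214842337106073264
APPEND 28: p_19 = 28·28545527138900729987000695 + 1500428020650584277855604 = 800775187909871023913875064, q_19 = 28·2800342214842337106073264 + 147193355586495094437369 = 78556775371171934064488761 → 800775187909871023913875064/78556775371171934064488761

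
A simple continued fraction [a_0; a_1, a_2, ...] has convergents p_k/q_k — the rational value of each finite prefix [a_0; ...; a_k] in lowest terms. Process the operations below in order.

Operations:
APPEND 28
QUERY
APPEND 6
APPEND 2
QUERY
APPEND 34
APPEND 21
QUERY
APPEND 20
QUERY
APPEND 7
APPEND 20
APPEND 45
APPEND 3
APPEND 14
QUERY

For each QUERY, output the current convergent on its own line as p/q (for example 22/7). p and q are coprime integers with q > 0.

APPEND 28: p_0 = 28·1 + 0 = 28, q_0 = 28·0 + 1 = 1 → 28/1
APPEND 6: p_1 = 6·28 + 1 = 169, q_1 = 6·1 + 0 = 6 → 169/6
APPEND 2: p_2 = 2·169 + 28 = 366, q_2 = 2·6 + 1 = 13 → 366/13
APPEND 34: p_3 = 34·366 + 169 = 12613, q_3 = 34·13 + 6 = 448 → 12613/448
APPEND 21: p_4 = 21·12613 + 366 = 265239, q_4 = 21·448 + 13 = 9421 → 265239/9421
APPEND 20: p_5 = 20·265239 + 12613 = 5317393, q_5 = 20·9421 + 448 = 188868 → 5317393/188868
APPEND 7: p_6 = 7·5317393 + 265239 = 37486990, q_6 = 7·188868 + 9421 = 1331497 → 37486990/1331497
APPEND 20: p_7 = 20·37486990 + 5317393 = 755057193, q_7 = 20·1331497 + 188868 = 26818808 → 755057193/26818808
APPEND 45: p_8 = 45·755057193 + 37486990 = 34015060675, q_8 = 45·26818808 + 1331497 = 1208177857 → 34015060675/1208177857
APPEND 3: p_9 = 3·34015060675 + 755057193 = 102800239218, q_9 = 3·1208177857 + 26818808 = 3651352379 → 102800239218/3651352379
APPEND 14: p_10 = 14·102800239218 + 34015060675 = 1473218409727, q_10 = 14·3651352379 + 1208177857 = 52327111163 → 1473218409727/52327111163

28/1
366/13
265239/9421
5317393/188868
1473218409727/52327111163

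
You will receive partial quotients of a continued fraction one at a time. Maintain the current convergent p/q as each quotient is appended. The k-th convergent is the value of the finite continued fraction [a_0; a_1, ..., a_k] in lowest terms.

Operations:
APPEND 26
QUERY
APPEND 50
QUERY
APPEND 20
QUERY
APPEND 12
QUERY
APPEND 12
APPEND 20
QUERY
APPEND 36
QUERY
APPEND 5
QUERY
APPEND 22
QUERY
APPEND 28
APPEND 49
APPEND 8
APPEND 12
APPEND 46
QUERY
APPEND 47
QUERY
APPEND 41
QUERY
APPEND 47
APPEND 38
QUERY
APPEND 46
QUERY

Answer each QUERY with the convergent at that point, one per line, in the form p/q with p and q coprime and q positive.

26/1
1301/50
26046/1001
313853/12062
76159493/2926962
2745534030/105516377
13803829643/530508847
306429786176/11776711011
1888430436129474613/72576167572365535
88797209859094416698/3412654794899891787
3642574034659000559231/139991422758467928802
6512654093910279587180321/250294353351588384657080
299753378096711693130995321/11520123263697508586771161

APPEND 26: p_0 = 26·1 + 0 = 26, q_0 = 26·0 + 1 = 1 → 26/1
APPEND 50: p_1 = 50·26 + 1 = 1301, q_1 = 50·1 + 0 = 50 → 1301/50
APPEND 20: p_2 = 20·1301 + 26 = 26046, q_2 = 20·50 + 1 = 1001 → 26046/1001
APPEND 12: p_3 = 12·26046 + 1301 = 313853, q_3 = 12·1001 + 50 = 12062 → 313853/12062
APPEND 12: p_4 = 12·313853 + 26046 = 3792282, q_4 = 12·12062 + 1001 = 145745 → 3792282/145745
APPEND 20: p_5 = 20·3792282 + 313853 = 76159493, q_5 = 20·145745 + 12062 = 2926962 → 76159493/2926962
APPEND 36: p_6 = 36·76159493 + 3792282 = 2745534030, q_6 = 36·2926962 + 145745 = 105516377 → 2745534030/105516377
APPEND 5: p_7 = 5·2745534030 + 76159493 = 13803829643, q_7 = 5·105516377 + 2926962 = 530508847 → 13803829643/530508847
APPEND 22: p_8 = 22·13803829643 + 2745534030 = 306429786176, q_8 = 22·530508847 + 105516377 = 11776711011 → 306429786176/11776711011
APPEND 28: p_9 = 28·306429786176 + 13803829643 = 8593837842571, q_9 = 28·11776711011 + 530508847 = 330278417155 → 8593837842571/330278417155
APPEND 49: p_10 = 49·8593837842571 + 306429786176 = 421404484072155, q_10 = 49·330278417155 + 11776711011 = 16195419151606 → 421404484072155/16195419151606
APPEND 8: p_11 = 8·421404484072155 + 8593837842571 = 3379829710419811, q_11 = 8·16195419151606 + 330278417155 = 129893631630003 → 3379829710419811/129893631630003
APPEND 12: p_12 = 12·3379829710419811 + 421404484072155 = 40979361009109887, q_12 = 12·129893631630003 + 16195419151606 = 1574918998711642 → 40979361009109887/1574918998711642
APPEND 46: p_13 = 46·40979361009109887 + 3379829710419811 = 1888430436129474613, q_13 = 46·1574918998711642 + 129893631630003 = 72576167572365535 → 1888430436129474613/72576167572365535
APPEND 47: p_14 = 47·1888430436129474613 + 40979361009109887 = 88797209859094416698, q_14 = 47·72576167572365535 + 1574918998711642 = 3412654794899891787 → 88797209859094416698/3412654794899891787
APPEND 41: p_15 = 41·88797209859094416698 + 1888430436129474613 = 3642574034659000559231, q_15 = 41·3412654794899891787 + 72576167572365535 = 139991422758467928802 → 3642574034659000559231/139991422758467928802
APPEND 47: p_16 = 47·3642574034659000559231 + 88797209859094416698 = 171289776838832120700555, q_16 = 47·139991422758467928802 + 3412654794899891787 = 6583009524442892545481 → 171289776838832120700555/6583009524442892545481
APPEND 38: p_17 = 38·171289776838832120700555 + 3642574034659000559231 = 6512654093910279587180321, q_17 = 38·6583009524442892545481 + 139991422758467928802 = 250294353351588384657080 → 6512654093910279587180321/250294353351588384657080
APPEND 46: p_18 = 46·6512654093910279587180321 + 171289776838832120700555 = 299753378096711693130995321, q_18 = 46·250294353351588384657080 + 6583009524442892545481 = 11520123263697508586771161 → 299753378096711693130995321/11520123263697508586771161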